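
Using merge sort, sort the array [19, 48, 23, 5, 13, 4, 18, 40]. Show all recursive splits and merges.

Merge sort trace:

Split: [19, 48, 23, 5, 13, 4, 18, 40] -> [19, 48, 23, 5] and [13, 4, 18, 40]
  Split: [19, 48, 23, 5] -> [19, 48] and [23, 5]
    Split: [19, 48] -> [19] and [48]
    Merge: [19] + [48] -> [19, 48]
    Split: [23, 5] -> [23] and [5]
    Merge: [23] + [5] -> [5, 23]
  Merge: [19, 48] + [5, 23] -> [5, 19, 23, 48]
  Split: [13, 4, 18, 40] -> [13, 4] and [18, 40]
    Split: [13, 4] -> [13] and [4]
    Merge: [13] + [4] -> [4, 13]
    Split: [18, 40] -> [18] and [40]
    Merge: [18] + [40] -> [18, 40]
  Merge: [4, 13] + [18, 40] -> [4, 13, 18, 40]
Merge: [5, 19, 23, 48] + [4, 13, 18, 40] -> [4, 5, 13, 18, 19, 23, 40, 48]

Final sorted array: [4, 5, 13, 18, 19, 23, 40, 48]

The merge sort proceeds by recursively splitting the array and merging sorted halves.
After all merges, the sorted array is [4, 5, 13, 18, 19, 23, 40, 48].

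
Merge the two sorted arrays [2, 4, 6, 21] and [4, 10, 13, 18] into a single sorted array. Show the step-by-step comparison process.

Merging process:

Compare 2 vs 4: take 2 from left. Merged: [2]
Compare 4 vs 4: take 4 from left. Merged: [2, 4]
Compare 6 vs 4: take 4 from right. Merged: [2, 4, 4]
Compare 6 vs 10: take 6 from left. Merged: [2, 4, 4, 6]
Compare 21 vs 10: take 10 from right. Merged: [2, 4, 4, 6, 10]
Compare 21 vs 13: take 13 from right. Merged: [2, 4, 4, 6, 10, 13]
Compare 21 vs 18: take 18 from right. Merged: [2, 4, 4, 6, 10, 13, 18]
Append remaining from left: [21]. Merged: [2, 4, 4, 6, 10, 13, 18, 21]

Final merged array: [2, 4, 4, 6, 10, 13, 18, 21]
Total comparisons: 7

The merged array is [2, 4, 4, 6, 10, 13, 18, 21], requiring 7 comparisons. The merge step runs in O(n) time where n is the total number of elements.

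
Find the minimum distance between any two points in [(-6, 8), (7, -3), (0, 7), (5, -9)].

Computing all pairwise distances among 4 points:

d((-6, 8), (7, -3)) = 17.0294
d((-6, 8), (0, 7)) = 6.0828 <-- minimum
d((-6, 8), (5, -9)) = 20.2485
d((7, -3), (0, 7)) = 12.2066
d((7, -3), (5, -9)) = 6.3246
d((0, 7), (5, -9)) = 16.7631

Closest pair: (-6, 8) and (0, 7) with distance 6.0828

The closest pair is (-6, 8) and (0, 7) with Euclidean distance 6.0828. For 4 points, brute-force pairwise comparison is shown above. For large n, the divide-and-conquer algorithm (sort by x, recurse on halves, check the dividing strip) achieves O(n log n).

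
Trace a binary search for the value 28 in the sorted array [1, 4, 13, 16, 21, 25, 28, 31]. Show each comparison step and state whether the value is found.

Binary search for 28 in [1, 4, 13, 16, 21, 25, 28, 31]:

lo=0, hi=7, mid=3, arr[mid]=16 -> 16 < 28, search right half
lo=4, hi=7, mid=5, arr[mid]=25 -> 25 < 28, search right half
lo=6, hi=7, mid=6, arr[mid]=28 -> Found target at index 6!

Binary search finds 28 at index 6 after 3 comparisons. The search repeatedly halves the search space by comparing with the middle element.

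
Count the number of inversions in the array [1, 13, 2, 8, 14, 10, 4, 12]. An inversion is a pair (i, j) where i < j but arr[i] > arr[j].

Finding inversions in [1, 13, 2, 8, 14, 10, 4, 12]:

(1, 2): arr[1]=13 > arr[2]=2
(1, 3): arr[1]=13 > arr[3]=8
(1, 5): arr[1]=13 > arr[5]=10
(1, 6): arr[1]=13 > arr[6]=4
(1, 7): arr[1]=13 > arr[7]=12
(3, 6): arr[3]=8 > arr[6]=4
(4, 5): arr[4]=14 > arr[5]=10
(4, 6): arr[4]=14 > arr[6]=4
(4, 7): arr[4]=14 > arr[7]=12
(5, 6): arr[5]=10 > arr[6]=4

Total inversions: 10

The array has 10 inversion(s): (1,2), (1,3), (1,5), (1,6), (1,7), (3,6), (4,5), (4,6), (4,7), (5,6). Each pair (i,j) satisfies i < j and arr[i] > arr[j].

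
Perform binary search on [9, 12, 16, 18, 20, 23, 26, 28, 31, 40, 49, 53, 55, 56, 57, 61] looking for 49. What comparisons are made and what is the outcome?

Binary search for 49 in [9, 12, 16, 18, 20, 23, 26, 28, 31, 40, 49, 53, 55, 56, 57, 61]:

lo=0, hi=15, mid=7, arr[mid]=28 -> 28 < 49, search right half
lo=8, hi=15, mid=11, arr[mid]=53 -> 53 > 49, search left half
lo=8, hi=10, mid=9, arr[mid]=40 -> 40 < 49, search right half
lo=10, hi=10, mid=10, arr[mid]=49 -> Found target at index 10!

Binary search finds 49 at index 10 after 4 comparisons. The search repeatedly halves the search space by comparing with the middle element.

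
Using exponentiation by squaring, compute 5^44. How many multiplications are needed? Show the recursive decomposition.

Computing 5^44 by squaring (build up from 5^1; each line after the first costs one multiplication):

5^1 = 5
5^2 = (5^1)^2 = 5^2 = 25
5^4 = (5^2)^2 = 25^2 = 625
5^5 = 5 * 5^4 = 5 * 625 = 3125
5^10 = (5^5)^2 = 3125^2 = 9765625
5^11 = 5 * 5^10 = 5 * 9765625 = 48828125
5^22 = (5^11)^2 = 48828125^2 = 2384185791015625
5^44 = (5^22)^2 = 2384185791015625^2 = 5684341886080801486968994140625

Result: 5684341886080801486968994140625
Multiplications needed: 7 (7 lines after 5^1)

5^44 = 5684341886080801486968994140625. Using exponentiation by squaring, this requires 7 multiplications. The key idea: if the exponent is even, square the half-power; if odd, multiply by the base once.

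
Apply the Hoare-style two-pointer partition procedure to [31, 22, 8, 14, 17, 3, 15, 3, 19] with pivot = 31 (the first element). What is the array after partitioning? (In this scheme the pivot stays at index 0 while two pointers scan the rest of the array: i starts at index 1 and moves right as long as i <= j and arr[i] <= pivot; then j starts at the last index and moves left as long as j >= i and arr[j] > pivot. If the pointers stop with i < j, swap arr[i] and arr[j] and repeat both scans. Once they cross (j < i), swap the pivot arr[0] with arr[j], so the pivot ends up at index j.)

Hoare-style two-pointer partition with pivot = 31:

Initial array: [31, 22, 8, 14, 17, 3, 15, 3, 19]

Pointers start at i = 1, j = 8.
i ends at 9, j ends at 8: the pointers have crossed (j < i), so scanning stops.

Swap pivot arr[0] with arr[8] to place pivot at position 8: [19, 22, 8, 14, 17, 3, 15, 3, 31]
Pivot position: 8

After partitioning with pivot 31, the array becomes [19, 22, 8, 14, 17, 3, 15, 3, 31]. The pivot is placed at index 8. All elements to the left of the pivot are <= 31, and all elements to the right are > 31.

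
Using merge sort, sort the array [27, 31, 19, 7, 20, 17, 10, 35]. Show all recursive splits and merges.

Merge sort trace:

Split: [27, 31, 19, 7, 20, 17, 10, 35] -> [27, 31, 19, 7] and [20, 17, 10, 35]
  Split: [27, 31, 19, 7] -> [27, 31] and [19, 7]
    Split: [27, 31] -> [27] and [31]
    Merge: [27] + [31] -> [27, 31]
    Split: [19, 7] -> [19] and [7]
    Merge: [19] + [7] -> [7, 19]
  Merge: [27, 31] + [7, 19] -> [7, 19, 27, 31]
  Split: [20, 17, 10, 35] -> [20, 17] and [10, 35]
    Split: [20, 17] -> [20] and [17]
    Merge: [20] + [17] -> [17, 20]
    Split: [10, 35] -> [10] and [35]
    Merge: [10] + [35] -> [10, 35]
  Merge: [17, 20] + [10, 35] -> [10, 17, 20, 35]
Merge: [7, 19, 27, 31] + [10, 17, 20, 35] -> [7, 10, 17, 19, 20, 27, 31, 35]

Final sorted array: [7, 10, 17, 19, 20, 27, 31, 35]

The merge sort proceeds by recursively splitting the array and merging sorted halves.
After all merges, the sorted array is [7, 10, 17, 19, 20, 27, 31, 35].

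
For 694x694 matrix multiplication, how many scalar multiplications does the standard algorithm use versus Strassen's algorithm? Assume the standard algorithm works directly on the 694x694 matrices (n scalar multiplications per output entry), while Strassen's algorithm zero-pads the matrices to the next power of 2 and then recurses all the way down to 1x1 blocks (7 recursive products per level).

Matrix multiplication for 694x694 matrices:

Strassen's algorithm requires power-of-2 dimensions. Pad 694x694 to 1024x1024 (next power of 2).

Standard algorithm: 694^3 = 334255384 multiplications
Strassen's algorithm: 7^(log2(1024)) = 7^10 = 282475249 multiplications
Savings: 334255384 - 282475249 = 51780135 multiplications

Standard: 334255384 multiplications (694^3). Strassen: 282475249 multiplications (7^10, after padding to 1024x1024). Strassen reduces 8 recursive multiplications to 7 at each level.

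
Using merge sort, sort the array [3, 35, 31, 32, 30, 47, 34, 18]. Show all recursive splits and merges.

Merge sort trace:

Split: [3, 35, 31, 32, 30, 47, 34, 18] -> [3, 35, 31, 32] and [30, 47, 34, 18]
  Split: [3, 35, 31, 32] -> [3, 35] and [31, 32]
    Split: [3, 35] -> [3] and [35]
    Merge: [3] + [35] -> [3, 35]
    Split: [31, 32] -> [31] and [32]
    Merge: [31] + [32] -> [31, 32]
  Merge: [3, 35] + [31, 32] -> [3, 31, 32, 35]
  Split: [30, 47, 34, 18] -> [30, 47] and [34, 18]
    Split: [30, 47] -> [30] and [47]
    Merge: [30] + [47] -> [30, 47]
    Split: [34, 18] -> [34] and [18]
    Merge: [34] + [18] -> [18, 34]
  Merge: [30, 47] + [18, 34] -> [18, 30, 34, 47]
Merge: [3, 31, 32, 35] + [18, 30, 34, 47] -> [3, 18, 30, 31, 32, 34, 35, 47]

Final sorted array: [3, 18, 30, 31, 32, 34, 35, 47]

The merge sort proceeds by recursively splitting the array and merging sorted halves.
After all merges, the sorted array is [3, 18, 30, 31, 32, 34, 35, 47].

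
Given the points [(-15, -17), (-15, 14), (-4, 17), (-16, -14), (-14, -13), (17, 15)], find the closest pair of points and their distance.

Computing all pairwise distances among 6 points:

d((-15, -17), (-15, 14)) = 31.0
d((-15, -17), (-4, 17)) = 35.7351
d((-15, -17), (-16, -14)) = 3.1623
d((-15, -17), (-14, -13)) = 4.1231
d((-15, -17), (17, 15)) = 45.2548
d((-15, 14), (-4, 17)) = 11.4018
d((-15, 14), (-16, -14)) = 28.0179
d((-15, 14), (-14, -13)) = 27.0185
d((-15, 14), (17, 15)) = 32.0156
d((-4, 17), (-16, -14)) = 33.2415
d((-4, 17), (-14, -13)) = 31.6228
d((-4, 17), (17, 15)) = 21.095
d((-16, -14), (-14, -13)) = 2.2361 <-- minimum
d((-16, -14), (17, 15)) = 43.9318
d((-14, -13), (17, 15)) = 41.7732

Closest pair: (-16, -14) and (-14, -13) with distance 2.2361

The closest pair is (-16, -14) and (-14, -13) with Euclidean distance 2.2361. For 6 points, brute-force pairwise comparison is shown above. For large n, the divide-and-conquer algorithm (sort by x, recurse on halves, check the dividing strip) achieves O(n log n).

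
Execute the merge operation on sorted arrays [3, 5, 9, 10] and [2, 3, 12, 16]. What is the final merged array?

Merging process:

Compare 3 vs 2: take 2 from right. Merged: [2]
Compare 3 vs 3: take 3 from left. Merged: [2, 3]
Compare 5 vs 3: take 3 from right. Merged: [2, 3, 3]
Compare 5 vs 12: take 5 from left. Merged: [2, 3, 3, 5]
Compare 9 vs 12: take 9 from left. Merged: [2, 3, 3, 5, 9]
Compare 10 vs 12: take 10 from left. Merged: [2, 3, 3, 5, 9, 10]
Append remaining from right: [12, 16]. Merged: [2, 3, 3, 5, 9, 10, 12, 16]

Final merged array: [2, 3, 3, 5, 9, 10, 12, 16]
Total comparisons: 6

The merged array is [2, 3, 3, 5, 9, 10, 12, 16], requiring 6 comparisons. The merge step runs in O(n) time where n is the total number of elements.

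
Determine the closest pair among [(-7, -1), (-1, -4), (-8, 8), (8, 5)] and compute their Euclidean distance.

Computing all pairwise distances among 4 points:

d((-7, -1), (-1, -4)) = 6.7082 <-- minimum
d((-7, -1), (-8, 8)) = 9.0554
d((-7, -1), (8, 5)) = 16.1555
d((-1, -4), (-8, 8)) = 13.8924
d((-1, -4), (8, 5)) = 12.7279
d((-8, 8), (8, 5)) = 16.2788

Closest pair: (-7, -1) and (-1, -4) with distance 6.7082

The closest pair is (-7, -1) and (-1, -4) with Euclidean distance 6.7082. For 4 points, brute-force pairwise comparison is shown above. For large n, the divide-and-conquer algorithm (sort by x, recurse on halves, check the dividing strip) achieves O(n log n).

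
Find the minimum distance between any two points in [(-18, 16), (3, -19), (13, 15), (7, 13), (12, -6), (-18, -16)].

Computing all pairwise distances among 6 points:

d((-18, 16), (3, -19)) = 40.8167
d((-18, 16), (13, 15)) = 31.0161
d((-18, 16), (7, 13)) = 25.1794
d((-18, 16), (12, -6)) = 37.2022
d((-18, 16), (-18, -16)) = 32.0
d((3, -19), (13, 15)) = 35.4401
d((3, -19), (7, 13)) = 32.249
d((3, -19), (12, -6)) = 15.8114
d((3, -19), (-18, -16)) = 21.2132
d((13, 15), (7, 13)) = 6.3246 <-- minimum
d((13, 15), (12, -6)) = 21.0238
d((13, 15), (-18, -16)) = 43.8406
d((7, 13), (12, -6)) = 19.6469
d((7, 13), (-18, -16)) = 38.2884
d((12, -6), (-18, -16)) = 31.6228

Closest pair: (13, 15) and (7, 13) with distance 6.3246

The closest pair is (13, 15) and (7, 13) with Euclidean distance 6.3246. For 6 points, brute-force pairwise comparison is shown above. For large n, the divide-and-conquer algorithm (sort by x, recurse on halves, check the dividing strip) achieves O(n log n).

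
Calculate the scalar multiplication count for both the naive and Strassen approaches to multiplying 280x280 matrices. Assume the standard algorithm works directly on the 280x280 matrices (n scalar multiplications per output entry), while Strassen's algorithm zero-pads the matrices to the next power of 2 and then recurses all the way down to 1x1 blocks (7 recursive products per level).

Matrix multiplication for 280x280 matrices:

Strassen's algorithm requires power-of-2 dimensions. Pad 280x280 to 512x512 (next power of 2).

Standard algorithm: 280^3 = 21952000 multiplications
Strassen's algorithm: 7^(log2(512)) = 7^9 = 40353607 multiplications
Difference: 21952000 - 40353607 = -18401607 (Strassen uses MORE here due to padding overhead — for small or just-over-power-of-2 n, padding can outweigh the per-level savings)

Standard: 21952000 multiplications (280^3). Strassen: 40353607 multiplications (7^9, after padding to 512x512). Strassen reduces 8 recursive multiplications to 7 at each level.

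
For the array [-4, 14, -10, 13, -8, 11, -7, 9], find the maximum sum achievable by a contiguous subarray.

Using Kadane's algorithm on [-4, 14, -10, 13, -8, 11, -7, 9]:

Scanning through the array:
Position 1 (value 14): max_ending_here = 14, max_so_far = 14
Position 2 (value -10): max_ending_here = 4, max_so_far = 14
Position 3 (value 13): max_ending_here = 17, max_so_far = 17
Position 4 (value -8): max_ending_here = 9, max_so_far = 17
Position 5 (value 11): max_ending_here = 20, max_so_far = 20
Position 6 (value -7): max_ending_here = 13, max_so_far = 20
Position 7 (value 9): max_ending_here = 22, max_so_far = 22

Maximum subarray: [14, -10, 13, -8, 11, -7, 9]
Maximum sum: 22

The maximum subarray is [14, -10, 13, -8, 11, -7, 9] with sum 22. This subarray runs from index 1 to index 7.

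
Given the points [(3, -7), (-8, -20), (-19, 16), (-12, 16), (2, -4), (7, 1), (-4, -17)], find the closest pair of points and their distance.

Computing all pairwise distances among 7 points:

d((3, -7), (-8, -20)) = 17.0294
d((3, -7), (-19, 16)) = 31.8277
d((3, -7), (-12, 16)) = 27.4591
d((3, -7), (2, -4)) = 3.1623 <-- minimum
d((3, -7), (7, 1)) = 8.9443
d((3, -7), (-4, -17)) = 12.2066
d((-8, -20), (-19, 16)) = 37.6431
d((-8, -20), (-12, 16)) = 36.2215
d((-8, -20), (2, -4)) = 18.868
d((-8, -20), (7, 1)) = 25.807
d((-8, -20), (-4, -17)) = 5.0
d((-19, 16), (-12, 16)) = 7.0
d((-19, 16), (2, -4)) = 29.0
d((-19, 16), (7, 1)) = 30.0167
d((-19, 16), (-4, -17)) = 36.2491
d((-12, 16), (2, -4)) = 24.4131
d((-12, 16), (7, 1)) = 24.2074
d((-12, 16), (-4, -17)) = 33.9559
d((2, -4), (7, 1)) = 7.0711
d((2, -4), (-4, -17)) = 14.3178
d((7, 1), (-4, -17)) = 21.095

Closest pair: (3, -7) and (2, -4) with distance 3.1623

The closest pair is (3, -7) and (2, -4) with Euclidean distance 3.1623. For 7 points, brute-force pairwise comparison is shown above. For large n, the divide-and-conquer algorithm (sort by x, recurse on halves, check the dividing strip) achieves O(n log n).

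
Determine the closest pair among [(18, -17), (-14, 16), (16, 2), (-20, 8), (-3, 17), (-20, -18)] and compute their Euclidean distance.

Computing all pairwise distances among 6 points:

d((18, -17), (-14, 16)) = 45.9674
d((18, -17), (16, 2)) = 19.105
d((18, -17), (-20, 8)) = 45.4863
d((18, -17), (-3, 17)) = 39.9625
d((18, -17), (-20, -18)) = 38.0132
d((-14, 16), (16, 2)) = 33.1059
d((-14, 16), (-20, 8)) = 10.0 <-- minimum
d((-14, 16), (-3, 17)) = 11.0454
d((-14, 16), (-20, -18)) = 34.5254
d((16, 2), (-20, 8)) = 36.4966
d((16, 2), (-3, 17)) = 24.2074
d((16, 2), (-20, -18)) = 41.1825
d((-20, 8), (-3, 17)) = 19.2354
d((-20, 8), (-20, -18)) = 26.0
d((-3, 17), (-20, -18)) = 38.9102

Closest pair: (-14, 16) and (-20, 8) with distance 10.0

The closest pair is (-14, 16) and (-20, 8) with Euclidean distance 10.0. For 6 points, brute-force pairwise comparison is shown above. For large n, the divide-and-conquer algorithm (sort by x, recurse on halves, check the dividing strip) achieves O(n log n).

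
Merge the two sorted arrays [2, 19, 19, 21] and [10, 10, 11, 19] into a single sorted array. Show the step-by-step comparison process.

Merging process:

Compare 2 vs 10: take 2 from left. Merged: [2]
Compare 19 vs 10: take 10 from right. Merged: [2, 10]
Compare 19 vs 10: take 10 from right. Merged: [2, 10, 10]
Compare 19 vs 11: take 11 from right. Merged: [2, 10, 10, 11]
Compare 19 vs 19: take 19 from left. Merged: [2, 10, 10, 11, 19]
Compare 19 vs 19: take 19 from left. Merged: [2, 10, 10, 11, 19, 19]
Compare 21 vs 19: take 19 from right. Merged: [2, 10, 10, 11, 19, 19, 19]
Append remaining from left: [21]. Merged: [2, 10, 10, 11, 19, 19, 19, 21]

Final merged array: [2, 10, 10, 11, 19, 19, 19, 21]
Total comparisons: 7

The merged array is [2, 10, 10, 11, 19, 19, 19, 21], requiring 7 comparisons. The merge step runs in O(n) time where n is the total number of elements.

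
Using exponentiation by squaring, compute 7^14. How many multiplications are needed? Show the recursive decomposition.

Computing 7^14 by squaring (build up from 7^1; each line after the first costs one multiplication):

7^1 = 7
7^2 = (7^1)^2 = 7^2 = 49
7^3 = 7 * 7^2 = 7 * 49 = 343
7^6 = (7^3)^2 = 343^2 = 117649
7^7 = 7 * 7^6 = 7 * 117649 = 823543
7^14 = (7^7)^2 = 823543^2 = 678223072849

Result: 678223072849
Multiplications needed: 5 (5 lines after 7^1)

7^14 = 678223072849. Using exponentiation by squaring, this requires 5 multiplications. The key idea: if the exponent is even, square the half-power; if odd, multiply by the base once.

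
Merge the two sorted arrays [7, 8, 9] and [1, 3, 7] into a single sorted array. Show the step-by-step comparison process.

Merging process:

Compare 7 vs 1: take 1 from right. Merged: [1]
Compare 7 vs 3: take 3 from right. Merged: [1, 3]
Compare 7 vs 7: take 7 from left. Merged: [1, 3, 7]
Compare 8 vs 7: take 7 from right. Merged: [1, 3, 7, 7]
Append remaining from left: [8, 9]. Merged: [1, 3, 7, 7, 8, 9]

Final merged array: [1, 3, 7, 7, 8, 9]
Total comparisons: 4

The merged array is [1, 3, 7, 7, 8, 9], requiring 4 comparisons. The merge step runs in O(n) time where n is the total number of elements.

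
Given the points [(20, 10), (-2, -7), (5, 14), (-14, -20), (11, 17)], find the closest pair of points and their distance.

Computing all pairwise distances among 5 points:

d((20, 10), (-2, -7)) = 27.8029
d((20, 10), (5, 14)) = 15.5242
d((20, 10), (-14, -20)) = 45.3431
d((20, 10), (11, 17)) = 11.4018
d((-2, -7), (5, 14)) = 22.1359
d((-2, -7), (-14, -20)) = 17.6918
d((-2, -7), (11, 17)) = 27.2947
d((5, 14), (-14, -20)) = 38.9487
d((5, 14), (11, 17)) = 6.7082 <-- minimum
d((-14, -20), (11, 17)) = 44.6542

Closest pair: (5, 14) and (11, 17) with distance 6.7082

The closest pair is (5, 14) and (11, 17) with Euclidean distance 6.7082. For 5 points, brute-force pairwise comparison is shown above. For large n, the divide-and-conquer algorithm (sort by x, recurse on halves, check the dividing strip) achieves O(n log n).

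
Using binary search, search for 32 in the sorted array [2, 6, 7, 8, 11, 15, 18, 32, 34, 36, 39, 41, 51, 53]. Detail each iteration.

Binary search for 32 in [2, 6, 7, 8, 11, 15, 18, 32, 34, 36, 39, 41, 51, 53]:

lo=0, hi=13, mid=6, arr[mid]=18 -> 18 < 32, search right half
lo=7, hi=13, mid=10, arr[mid]=39 -> 39 > 32, search left half
lo=7, hi=9, mid=8, arr[mid]=34 -> 34 > 32, search left half
lo=7, hi=7, mid=7, arr[mid]=32 -> Found target at index 7!

Binary search finds 32 at index 7 after 4 comparisons. The search repeatedly halves the search space by comparing with the middle element.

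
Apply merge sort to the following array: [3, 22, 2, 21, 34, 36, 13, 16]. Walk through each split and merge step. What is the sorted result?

Merge sort trace:

Split: [3, 22, 2, 21, 34, 36, 13, 16] -> [3, 22, 2, 21] and [34, 36, 13, 16]
  Split: [3, 22, 2, 21] -> [3, 22] and [2, 21]
    Split: [3, 22] -> [3] and [22]
    Merge: [3] + [22] -> [3, 22]
    Split: [2, 21] -> [2] and [21]
    Merge: [2] + [21] -> [2, 21]
  Merge: [3, 22] + [2, 21] -> [2, 3, 21, 22]
  Split: [34, 36, 13, 16] -> [34, 36] and [13, 16]
    Split: [34, 36] -> [34] and [36]
    Merge: [34] + [36] -> [34, 36]
    Split: [13, 16] -> [13] and [16]
    Merge: [13] + [16] -> [13, 16]
  Merge: [34, 36] + [13, 16] -> [13, 16, 34, 36]
Merge: [2, 3, 21, 22] + [13, 16, 34, 36] -> [2, 3, 13, 16, 21, 22, 34, 36]

Final sorted array: [2, 3, 13, 16, 21, 22, 34, 36]

The merge sort proceeds by recursively splitting the array and merging sorted halves.
After all merges, the sorted array is [2, 3, 13, 16, 21, 22, 34, 36].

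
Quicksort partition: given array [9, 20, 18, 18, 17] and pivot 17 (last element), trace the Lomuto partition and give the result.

Lomuto partition with pivot = 17:

Initial array: [9, 20, 18, 18, 17]

arr[0]=9 <= 17: swap with position 0, array becomes [9, 20, 18, 18, 17]
arr[1]=20 > 17: no swap
arr[2]=18 > 17: no swap
arr[3]=18 > 17: no swap

Place pivot at position 1: [9, 17, 18, 18, 20]
Pivot position: 1

After partitioning with pivot 17, the array becomes [9, 17, 18, 18, 20]. The pivot is placed at index 1. All elements to the left of the pivot are <= 17, and all elements to the right are > 17.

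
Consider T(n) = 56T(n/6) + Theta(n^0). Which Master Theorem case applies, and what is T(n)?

Master Theorem for T(n) = 56T(n/6) + O(n^0):

a = 56, b = 6, c = 0
log_b(a) = log_6(56) = 2.2466

Case 1: c = 0 < log_6(56) = 2.2466
T(n) = O(n^(log_6 56))

For T(n) = 56T(n/6) + O(n^0): log_6(56) = 2.2466. This is Case 1 of the Master Theorem (c < log_b(a), work dominated by leaves), giving O(n^(log_6 56)).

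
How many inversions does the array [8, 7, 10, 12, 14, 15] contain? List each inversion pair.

Finding inversions in [8, 7, 10, 12, 14, 15]:

(0, 1): arr[0]=8 > arr[1]=7

Total inversions: 1

The array has 1 inversion(s): (0,1). Each pair (i,j) satisfies i < j and arr[i] > arr[j].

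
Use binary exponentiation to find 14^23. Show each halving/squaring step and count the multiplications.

Computing 14^23 by squaring (build up from 14^1; each line after the first costs one multiplication):

14^1 = 14
14^2 = (14^1)^2 = 14^2 = 196
14^4 = (14^2)^2 = 196^2 = 38416
14^5 = 14 * 14^4 = 14 * 38416 = 537824
14^10 = (14^5)^2 = 537824^2 = 289254654976
14^11 = 14 * 14^10 = 14 * 289254654976 = 4049565169664
14^22 = (14^11)^2 = 4049565169664^2 = 16398978063355821105872896
14^23 = 14 * 14^22 = 14 * 16398978063355821105872896 = 229585692886981495482220544

Result: 229585692886981495482220544
Multiplications needed: 7 (7 lines after 14^1)

14^23 = 229585692886981495482220544. Using exponentiation by squaring, this requires 7 multiplications. The key idea: if the exponent is even, square the half-power; if odd, multiply by the base once.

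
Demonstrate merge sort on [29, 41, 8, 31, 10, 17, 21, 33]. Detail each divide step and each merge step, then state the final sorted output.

Merge sort trace:

Split: [29, 41, 8, 31, 10, 17, 21, 33] -> [29, 41, 8, 31] and [10, 17, 21, 33]
  Split: [29, 41, 8, 31] -> [29, 41] and [8, 31]
    Split: [29, 41] -> [29] and [41]
    Merge: [29] + [41] -> [29, 41]
    Split: [8, 31] -> [8] and [31]
    Merge: [8] + [31] -> [8, 31]
  Merge: [29, 41] + [8, 31] -> [8, 29, 31, 41]
  Split: [10, 17, 21, 33] -> [10, 17] and [21, 33]
    Split: [10, 17] -> [10] and [17]
    Merge: [10] + [17] -> [10, 17]
    Split: [21, 33] -> [21] and [33]
    Merge: [21] + [33] -> [21, 33]
  Merge: [10, 17] + [21, 33] -> [10, 17, 21, 33]
Merge: [8, 29, 31, 41] + [10, 17, 21, 33] -> [8, 10, 17, 21, 29, 31, 33, 41]

Final sorted array: [8, 10, 17, 21, 29, 31, 33, 41]

The merge sort proceeds by recursively splitting the array and merging sorted halves.
After all merges, the sorted array is [8, 10, 17, 21, 29, 31, 33, 41].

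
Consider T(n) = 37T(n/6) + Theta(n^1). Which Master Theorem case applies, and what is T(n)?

Master Theorem for T(n) = 37T(n/6) + O(n^1):

a = 37, b = 6, c = 1
log_b(a) = log_6(37) = 2.0153

Case 1: c = 1 < log_6(37) = 2.0153
T(n) = O(n^(log_6 37))

For T(n) = 37T(n/6) + O(n^1): log_6(37) = 2.0153. This is Case 1 of the Master Theorem (c < log_b(a), work dominated by leaves), giving O(n^(log_6 37)).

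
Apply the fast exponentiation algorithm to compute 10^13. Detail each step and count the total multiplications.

Computing 10^13 by squaring (build up from 10^1; each line after the first costs one multiplication):

10^1 = 10
10^2 = (10^1)^2 = 10^2 = 100
10^3 = 10 * 10^2 = 10 * 100 = 1000
10^6 = (10^3)^2 = 1000^2 = 1000000
10^12 = (10^6)^2 = 1000000^2 = 1000000000000
10^13 = 10 * 10^12 = 10 * 1000000000000 = 10000000000000

Result: 10000000000000
Multiplications needed: 5 (5 lines after 10^1)

10^13 = 10000000000000. Using exponentiation by squaring, this requires 5 multiplications. The key idea: if the exponent is even, square the half-power; if odd, multiply by the base once.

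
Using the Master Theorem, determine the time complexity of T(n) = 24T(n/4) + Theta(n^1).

Master Theorem for T(n) = 24T(n/4) + O(n^1):

a = 24, b = 4, c = 1
log_b(a) = log_4(24) = 2.2925

Case 1: c = 1 < log_4(24) = 2.2925
T(n) = O(n^(log_4 24))

For T(n) = 24T(n/4) + O(n^1): log_4(24) = 2.2925. This is Case 1 of the Master Theorem (c < log_b(a), work dominated by leaves), giving O(n^(log_4 24)).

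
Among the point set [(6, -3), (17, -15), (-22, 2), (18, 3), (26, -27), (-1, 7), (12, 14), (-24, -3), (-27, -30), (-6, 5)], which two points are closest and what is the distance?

Computing all pairwise distances among 10 points:

d((6, -3), (17, -15)) = 16.2788
d((6, -3), (-22, 2)) = 28.4429
d((6, -3), (18, 3)) = 13.4164
d((6, -3), (26, -27)) = 31.241
d((6, -3), (-1, 7)) = 12.2066
d((6, -3), (12, 14)) = 18.0278
d((6, -3), (-24, -3)) = 30.0
d((6, -3), (-27, -30)) = 42.638
d((6, -3), (-6, 5)) = 14.4222
d((17, -15), (-22, 2)) = 42.5441
d((17, -15), (18, 3)) = 18.0278
d((17, -15), (26, -27)) = 15.0
d((17, -15), (-1, 7)) = 28.4253
d((17, -15), (12, 14)) = 29.4279
d((17, -15), (-24, -3)) = 42.72
d((17, -15), (-27, -30)) = 46.4866
d((17, -15), (-6, 5)) = 30.4795
d((-22, 2), (18, 3)) = 40.0125
d((-22, 2), (26, -27)) = 56.0803
d((-22, 2), (-1, 7)) = 21.587
d((-22, 2), (12, 14)) = 36.0555
d((-22, 2), (-24, -3)) = 5.3852 <-- minimum
d((-22, 2), (-27, -30)) = 32.3883
d((-22, 2), (-6, 5)) = 16.2788
d((18, 3), (26, -27)) = 31.0483
d((18, 3), (-1, 7)) = 19.4165
d((18, 3), (12, 14)) = 12.53
d((18, 3), (-24, -3)) = 42.4264
d((18, 3), (-27, -30)) = 55.8032
d((18, 3), (-6, 5)) = 24.0832
d((26, -27), (-1, 7)) = 43.4166
d((26, -27), (12, 14)) = 43.3244
d((26, -27), (-24, -3)) = 55.4617
d((26, -27), (-27, -30)) = 53.0848
d((26, -27), (-6, 5)) = 45.2548
d((-1, 7), (12, 14)) = 14.7648
d((-1, 7), (-24, -3)) = 25.0799
d((-1, 7), (-27, -30)) = 45.2217
d((-1, 7), (-6, 5)) = 5.3852 <-- minimum
d((12, 14), (-24, -3)) = 39.8121
d((12, 14), (-27, -30)) = 58.7963
d((12, 14), (-6, 5)) = 20.1246
d((-24, -3), (-27, -30)) = 27.1662
d((-24, -3), (-6, 5)) = 19.6977
d((-27, -30), (-6, 5)) = 40.8167

Minimum distance: 5.3852 (tie among 2 pairs: (-22, 2) and (-24, -3); (-1, 7) and (-6, 5))

The minimum Euclidean distance is 5.3852. There is a tie: 2 pairs achieve this minimum — (-22, 2) and (-24, -3); (-1, 7) and (-6, 5). Any of these is a valid closest pair. For 10 points, brute-force pairwise comparison is shown above. For large n, the divide-and-conquer algorithm (sort by x, recurse on halves, check the dividing strip) achieves O(n log n).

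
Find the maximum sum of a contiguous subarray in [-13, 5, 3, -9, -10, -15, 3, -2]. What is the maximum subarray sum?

Using Kadane's algorithm on [-13, 5, 3, -9, -10, -15, 3, -2]:

Scanning through the array:
Position 1 (value 5): max_ending_here = 5, max_so_far = 5
Position 2 (value 3): max_ending_here = 8, max_so_far = 8
Position 3 (value -9): max_ending_here = -1, max_so_far = 8
Position 4 (value -10): max_ending_here = -10, max_so_far = 8
Position 5 (value -15): max_ending_here = -15, max_so_far = 8
Position 6 (value 3): max_ending_here = 3, max_so_far = 8
Position 7 (value -2): max_ending_here = 1, max_so_far = 8

Maximum subarray: [5, 3]
Maximum sum: 8

The maximum subarray is [5, 3] with sum 8. This subarray runs from index 1 to index 2.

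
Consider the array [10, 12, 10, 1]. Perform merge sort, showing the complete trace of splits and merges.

Merge sort trace:

Split: [10, 12, 10, 1] -> [10, 12] and [10, 1]
  Split: [10, 12] -> [10] and [12]
  Merge: [10] + [12] -> [10, 12]
  Split: [10, 1] -> [10] and [1]
  Merge: [10] + [1] -> [1, 10]
Merge: [10, 12] + [1, 10] -> [1, 10, 10, 12]

Final sorted array: [1, 10, 10, 12]

The merge sort proceeds by recursively splitting the array and merging sorted halves.
After all merges, the sorted array is [1, 10, 10, 12].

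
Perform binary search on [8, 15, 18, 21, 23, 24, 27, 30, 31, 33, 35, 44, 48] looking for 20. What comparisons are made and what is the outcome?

Binary search for 20 in [8, 15, 18, 21, 23, 24, 27, 30, 31, 33, 35, 44, 48]:

lo=0, hi=12, mid=6, arr[mid]=27 -> 27 > 20, search left half
lo=0, hi=5, mid=2, arr[mid]=18 -> 18 < 20, search right half
lo=3, hi=5, mid=4, arr[mid]=23 -> 23 > 20, search left half
lo=3, hi=3, mid=3, arr[mid]=21 -> 21 > 20, search left half
lo=3 > hi=2, target 20 not found

Binary search determines that 20 is not in the array after 4 comparisons. The search space was exhausted without finding the target.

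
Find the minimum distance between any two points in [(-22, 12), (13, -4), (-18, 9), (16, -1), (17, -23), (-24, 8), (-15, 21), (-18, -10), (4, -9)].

Computing all pairwise distances among 9 points:

d((-22, 12), (13, -4)) = 38.4838
d((-22, 12), (-18, 9)) = 5.0
d((-22, 12), (16, -1)) = 40.1622
d((-22, 12), (17, -23)) = 52.4023
d((-22, 12), (-24, 8)) = 4.4721
d((-22, 12), (-15, 21)) = 11.4018
d((-22, 12), (-18, -10)) = 22.3607
d((-22, 12), (4, -9)) = 33.4215
d((13, -4), (-18, 9)) = 33.6155
d((13, -4), (16, -1)) = 4.2426 <-- minimum
d((13, -4), (17, -23)) = 19.4165
d((13, -4), (-24, 8)) = 38.8973
d((13, -4), (-15, 21)) = 37.5366
d((13, -4), (-18, -10)) = 31.5753
d((13, -4), (4, -9)) = 10.2956
d((-18, 9), (16, -1)) = 35.4401
d((-18, 9), (17, -23)) = 47.4236
d((-18, 9), (-24, 8)) = 6.0828
d((-18, 9), (-15, 21)) = 12.3693
d((-18, 9), (-18, -10)) = 19.0
d((-18, 9), (4, -9)) = 28.4253
d((16, -1), (17, -23)) = 22.0227
d((16, -1), (-24, 8)) = 41.0
d((16, -1), (-15, 21)) = 38.0132
d((16, -1), (-18, -10)) = 35.171
d((16, -1), (4, -9)) = 14.4222
d((17, -23), (-24, 8)) = 51.4004
d((17, -23), (-15, 21)) = 54.4059
d((17, -23), (-18, -10)) = 37.3363
d((17, -23), (4, -9)) = 19.105
d((-24, 8), (-15, 21)) = 15.8114
d((-24, 8), (-18, -10)) = 18.9737
d((-24, 8), (4, -9)) = 32.7567
d((-15, 21), (-18, -10)) = 31.1448
d((-15, 21), (4, -9)) = 35.5106
d((-18, -10), (4, -9)) = 22.0227

Closest pair: (13, -4) and (16, -1) with distance 4.2426

The closest pair is (13, -4) and (16, -1) with Euclidean distance 4.2426. For 9 points, brute-force pairwise comparison is shown above. For large n, the divide-and-conquer algorithm (sort by x, recurse on halves, check the dividing strip) achieves O(n log n).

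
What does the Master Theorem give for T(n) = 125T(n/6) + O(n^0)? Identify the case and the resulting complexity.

Master Theorem for T(n) = 125T(n/6) + O(n^0):

a = 125, b = 6, c = 0
log_b(a) = log_6(125) = 2.6947

Case 1: c = 0 < log_6(125) = 2.6947
T(n) = O(n^(log_6 125))

For T(n) = 125T(n/6) + O(n^0): log_6(125) = 2.6947. This is Case 1 of the Master Theorem (c < log_b(a), work dominated by leaves), giving O(n^(log_6 125)).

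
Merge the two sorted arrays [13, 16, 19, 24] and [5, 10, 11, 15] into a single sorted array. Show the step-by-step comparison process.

Merging process:

Compare 13 vs 5: take 5 from right. Merged: [5]
Compare 13 vs 10: take 10 from right. Merged: [5, 10]
Compare 13 vs 11: take 11 from right. Merged: [5, 10, 11]
Compare 13 vs 15: take 13 from left. Merged: [5, 10, 11, 13]
Compare 16 vs 15: take 15 from right. Merged: [5, 10, 11, 13, 15]
Append remaining from left: [16, 19, 24]. Merged: [5, 10, 11, 13, 15, 16, 19, 24]

Final merged array: [5, 10, 11, 13, 15, 16, 19, 24]
Total comparisons: 5

The merged array is [5, 10, 11, 13, 15, 16, 19, 24], requiring 5 comparisons. The merge step runs in O(n) time where n is the total number of elements.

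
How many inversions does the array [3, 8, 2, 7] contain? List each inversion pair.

Finding inversions in [3, 8, 2, 7]:

(0, 2): arr[0]=3 > arr[2]=2
(1, 2): arr[1]=8 > arr[2]=2
(1, 3): arr[1]=8 > arr[3]=7

Total inversions: 3

The array has 3 inversion(s): (0,2), (1,2), (1,3). Each pair (i,j) satisfies i < j and arr[i] > arr[j].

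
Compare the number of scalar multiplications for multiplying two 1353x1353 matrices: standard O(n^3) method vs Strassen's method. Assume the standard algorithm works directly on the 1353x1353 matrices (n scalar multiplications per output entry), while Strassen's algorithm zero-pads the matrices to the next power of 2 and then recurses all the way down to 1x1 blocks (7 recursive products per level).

Matrix multiplication for 1353x1353 matrices:

Strassen's algorithm requires power-of-2 dimensions. Pad 1353x1353 to 2048x2048 (next power of 2).

Standard algorithm: 1353^3 = 2476813977 multiplications
Strassen's algorithm: 7^(log2(2048)) = 7^11 = 1977326743 multiplications
Savings: 2476813977 - 1977326743 = 499487234 multiplications

Standard: 2476813977 multiplications (1353^3). Strassen: 1977326743 multiplications (7^11, after padding to 2048x2048). Strassen reduces 8 recursive multiplications to 7 at each level.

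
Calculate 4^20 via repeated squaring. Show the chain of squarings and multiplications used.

Computing 4^20 by squaring (build up from 4^1; each line after the first costs one multiplication):

4^1 = 4
4^2 = (4^1)^2 = 4^2 = 16
4^4 = (4^2)^2 = 16^2 = 256
4^5 = 4 * 4^4 = 4 * 256 = 1024
4^10 = (4^5)^2 = 1024^2 = 1048576
4^20 = (4^10)^2 = 1048576^2 = 1099511627776

Result: 1099511627776
Multiplications needed: 5 (5 lines after 4^1)

4^20 = 1099511627776. Using exponentiation by squaring, this requires 5 multiplications. The key idea: if the exponent is even, square the half-power; if odd, multiply by the base once.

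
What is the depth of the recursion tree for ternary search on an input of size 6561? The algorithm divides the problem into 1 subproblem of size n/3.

For divide and conquer with division factor 3:

Problem sizes at each level:
Level 0: 6561
Level 1: 2187
Level 2: 729
Level 3: 243
Level 4: 81
Level 5: 27
Level 6: 9
Level 7: 3
Level 8: 1

The root is level 0 and the size-1 base case is level 8 (the tree spans levels 0 through 8, i.e. 9 levels counting the root), so the depth is the number of divisions: log_3(6561) = 8

The recursion tree depth is log_3(6561) = 8. At each level, the problem size is divided by 3, so it takes 8 divisions to reduce to a base case of size 1. The algorithm makes 1 recursive call at each level.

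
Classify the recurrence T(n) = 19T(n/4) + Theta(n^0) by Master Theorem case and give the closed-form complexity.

Master Theorem for T(n) = 19T(n/4) + O(n^0):

a = 19, b = 4, c = 0
log_b(a) = log_4(19) = 2.1240

Case 1: c = 0 < log_4(19) = 2.1240
T(n) = O(n^(log_4 19))

For T(n) = 19T(n/4) + O(n^0): log_4(19) = 2.1240. This is Case 1 of the Master Theorem (c < log_b(a), work dominated by leaves), giving O(n^(log_4 19)).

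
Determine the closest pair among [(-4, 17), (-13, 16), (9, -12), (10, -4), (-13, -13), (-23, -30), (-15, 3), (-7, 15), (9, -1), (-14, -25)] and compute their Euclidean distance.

Computing all pairwise distances among 10 points:

d((-4, 17), (-13, 16)) = 9.0554
d((-4, 17), (9, -12)) = 31.7805
d((-4, 17), (10, -4)) = 25.2389
d((-4, 17), (-13, -13)) = 31.3209
d((-4, 17), (-23, -30)) = 50.6952
d((-4, 17), (-15, 3)) = 17.8045
d((-4, 17), (-7, 15)) = 3.6056
d((-4, 17), (9, -1)) = 22.2036
d((-4, 17), (-14, -25)) = 43.1741
d((-13, 16), (9, -12)) = 35.609
d((-13, 16), (10, -4)) = 30.4795
d((-13, 16), (-13, -13)) = 29.0
d((-13, 16), (-23, -30)) = 47.0744
d((-13, 16), (-15, 3)) = 13.1529
d((-13, 16), (-7, 15)) = 6.0828
d((-13, 16), (9, -1)) = 27.8029
d((-13, 16), (-14, -25)) = 41.0122
d((9, -12), (10, -4)) = 8.0623
d((9, -12), (-13, -13)) = 22.0227
d((9, -12), (-23, -30)) = 36.7151
d((9, -12), (-15, 3)) = 28.3019
d((9, -12), (-7, 15)) = 31.3847
d((9, -12), (9, -1)) = 11.0
d((9, -12), (-14, -25)) = 26.4197
d((10, -4), (-13, -13)) = 24.6982
d((10, -4), (-23, -30)) = 42.0119
d((10, -4), (-15, 3)) = 25.9615
d((10, -4), (-7, 15)) = 25.4951
d((10, -4), (9, -1)) = 3.1623 <-- minimum
d((10, -4), (-14, -25)) = 31.8904
d((-13, -13), (-23, -30)) = 19.7231
d((-13, -13), (-15, 3)) = 16.1245
d((-13, -13), (-7, 15)) = 28.6356
d((-13, -13), (9, -1)) = 25.0599
d((-13, -13), (-14, -25)) = 12.0416
d((-23, -30), (-15, 3)) = 33.9559
d((-23, -30), (-7, 15)) = 47.7598
d((-23, -30), (9, -1)) = 43.1856
d((-23, -30), (-14, -25)) = 10.2956
d((-15, 3), (-7, 15)) = 14.4222
d((-15, 3), (9, -1)) = 24.3311
d((-15, 3), (-14, -25)) = 28.0179
d((-7, 15), (9, -1)) = 22.6274
d((-7, 15), (-14, -25)) = 40.6079
d((9, -1), (-14, -25)) = 33.2415

Closest pair: (10, -4) and (9, -1) with distance 3.1623

The closest pair is (10, -4) and (9, -1) with Euclidean distance 3.1623. For 10 points, brute-force pairwise comparison is shown above. For large n, the divide-and-conquer algorithm (sort by x, recurse on halves, check the dividing strip) achieves O(n log n).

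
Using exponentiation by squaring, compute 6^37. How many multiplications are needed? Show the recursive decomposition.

Computing 6^37 by squaring (build up from 6^1; each line after the first costs one multiplication):

6^1 = 6
6^2 = (6^1)^2 = 6^2 = 36
6^4 = (6^2)^2 = 36^2 = 1296
6^8 = (6^4)^2 = 1296^2 = 1679616
6^9 = 6 * 6^8 = 6 * 1679616 = 10077696
6^18 = (6^9)^2 = 10077696^2 = 101559956668416
6^36 = (6^18)^2 = 101559956668416^2 = 10314424798490535546171949056
6^37 = 6 * 6^36 = 6 * 10314424798490535546171949056 = 61886548790943213277031694336

Result: 61886548790943213277031694336
Multiplications needed: 7 (7 lines after 6^1)

6^37 = 61886548790943213277031694336. Using exponentiation by squaring, this requires 7 multiplications. The key idea: if the exponent is even, square the half-power; if odd, multiply by the base once.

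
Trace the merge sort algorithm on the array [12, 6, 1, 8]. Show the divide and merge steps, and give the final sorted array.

Merge sort trace:

Split: [12, 6, 1, 8] -> [12, 6] and [1, 8]
  Split: [12, 6] -> [12] and [6]
  Merge: [12] + [6] -> [6, 12]
  Split: [1, 8] -> [1] and [8]
  Merge: [1] + [8] -> [1, 8]
Merge: [6, 12] + [1, 8] -> [1, 6, 8, 12]

Final sorted array: [1, 6, 8, 12]

The merge sort proceeds by recursively splitting the array and merging sorted halves.
After all merges, the sorted array is [1, 6, 8, 12].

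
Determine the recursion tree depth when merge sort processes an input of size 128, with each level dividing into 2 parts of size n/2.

For divide and conquer with division factor 2:

Problem sizes at each level:
Level 0: 128
Level 1: 64
Level 2: 32
Level 3: 16
Level 4: 8
Level 5: 4
Level 6: 2
Level 7: 1

The root is level 0 and the size-1 base case is level 7 (the tree spans levels 0 through 7, i.e. 8 levels counting the root), so the depth is the number of divisions: log_2(128) = 7

The recursion tree depth is log_2(128) = 7. At each level, the problem size is divided by 2, so it takes 7 divisions to reduce to a base case of size 1. The algorithm makes 2 recursive calls at each level.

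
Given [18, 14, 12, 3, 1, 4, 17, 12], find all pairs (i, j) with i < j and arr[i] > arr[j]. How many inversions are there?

Finding inversions in [18, 14, 12, 3, 1, 4, 17, 12]:

(0, 1): arr[0]=18 > arr[1]=14
(0, 2): arr[0]=18 > arr[2]=12
(0, 3): arr[0]=18 > arr[3]=3
(0, 4): arr[0]=18 > arr[4]=1
(0, 5): arr[0]=18 > arr[5]=4
(0, 6): arr[0]=18 > arr[6]=17
(0, 7): arr[0]=18 > arr[7]=12
(1, 2): arr[1]=14 > arr[2]=12
(1, 3): arr[1]=14 > arr[3]=3
(1, 4): arr[1]=14 > arr[4]=1
(1, 5): arr[1]=14 > arr[5]=4
(1, 7): arr[1]=14 > arr[7]=12
(2, 3): arr[2]=12 > arr[3]=3
(2, 4): arr[2]=12 > arr[4]=1
(2, 5): arr[2]=12 > arr[5]=4
(3, 4): arr[3]=3 > arr[4]=1
(6, 7): arr[6]=17 > arr[7]=12

Total inversions: 17

The array has 17 inversion(s): (0,1), (0,2), (0,3), (0,4), (0,5), (0,6), (0,7), (1,2), (1,3), (1,4), (1,5), (1,7), (2,3), (2,4), (2,5), (3,4), (6,7). Each pair (i,j) satisfies i < j and arr[i] > arr[j].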